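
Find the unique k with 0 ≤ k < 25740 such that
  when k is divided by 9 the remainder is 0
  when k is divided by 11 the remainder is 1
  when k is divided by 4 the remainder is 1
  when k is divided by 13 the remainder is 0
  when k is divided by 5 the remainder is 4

The moduli are pairwise coprime; N = 9·11·4·13·5 = 25740.
N/9 = 2860; 2860 ≡ 7 (mod 9); 7·4 ≡ 1, so inverse 4.
N/11 = 2340; 2340 ≡ 8 (mod 11); 8·7 ≡ 1, so inverse 7.
N/4 = 6435; 6435 ≡ 3 (mod 4); 3·3 ≡ 1, so inverse 3.
N/13 = 1980; 1980 ≡ 4 (mod 13); 4·10 ≡ 1, so inverse 10.
N/5 = 5148; 5148 ≡ 3 (mod 5); 3·2 ≡ 1, so inverse 2.
k ≡ 0·2860·4 + 1·2340·7 + 1·6435·3 + 0·1980·10 + 4·5148·2 = 76869.
76869 mod 25740 = 25389.

25389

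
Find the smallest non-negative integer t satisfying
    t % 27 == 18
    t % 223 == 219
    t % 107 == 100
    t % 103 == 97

The moduli are pairwise coprime; N = 27·223·107·103 = 66357441.
N/27 = 2457683; 2457683 ≡ 8 (mod 27); 8·17 ≡ 1, so inverse 17.
N/223 = 297567; 297567 ≡ 85 (mod 223); 85·21 ≡ 1, so inverse 21.
N/107 = 620163; 620163 ≡ 98 (mod 107); 98·95 ≡ 1, so inverse 95.
N/103 = 644247; 644247 ≡ 85 (mod 103); 85·40 ≡ 1, so inverse 40.
t ≡ 18·2457683·17 + 219·297567·21 + 100·620163·95 + 97·644247·40 = 10511788491.
10511788491 mod 66357441 = 27312813.

27312813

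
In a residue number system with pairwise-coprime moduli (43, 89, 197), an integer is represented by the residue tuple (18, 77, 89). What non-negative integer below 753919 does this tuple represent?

The moduli are pairwise coprime; N = 43·89·197 = 753919.
N/43 = 17533; 17533 ≡ 32 (mod 43); 32·39 ≡ 1, so inverse 39.
N/89 = 8471; 8471 ≡ 16 (mod 89); 16·39 ≡ 1, so inverse 39.
N/197 = 3827; 3827 ≡ 84 (mod 197); 84·129 ≡ 1, so inverse 129.
x ≡ 18·17533·39 + 77·8471·39 + 89·3827·129 = 81684366.
81684366 mod 753919 = 261114.

261114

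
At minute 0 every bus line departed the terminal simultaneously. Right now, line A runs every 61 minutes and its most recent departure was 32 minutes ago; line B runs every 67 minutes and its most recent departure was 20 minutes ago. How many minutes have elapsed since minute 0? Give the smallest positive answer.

From t ≡ 32 (mod 61) write t = 32 + 61s. Substituting into t ≡ 20 (mod 67) gives 61s ≡ 55 (mod 67), and since 61⁻¹ ≡ 11 (mod 67), s ≡ 2. Hence t ≡ 32 + 61·2 = 154 (mod 4087).

154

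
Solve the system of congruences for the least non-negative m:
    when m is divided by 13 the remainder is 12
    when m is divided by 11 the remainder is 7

From m ≡ 12 (mod 13) write m = 12 + 13t. Substituting into m ≡ 7 (mod 11) gives 13t ≡ 6 (mod 11), and since 2⁻¹ ≡ 6 (mod 11), t ≡ 3. Hence m ≡ 12 + 13·3 = 51 (mod 143).

51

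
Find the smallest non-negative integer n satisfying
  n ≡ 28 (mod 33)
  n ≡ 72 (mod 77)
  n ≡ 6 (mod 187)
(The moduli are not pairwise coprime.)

gcd(33, 77) = 11 and 11 | (72 − 28), so the pair is consistent; merging gives n ≡ 226 (mod 231), where 231 = lcm(33, 77).
gcd(231, 187) = 11 and 11 | (6 − 226), so the pair is consistent; merging gives n ≡ 2998 (mod 3927), where 3927 = lcm(231, 187).
The solution is unique modulo lcm(33, 77, 187) = 3927.

2998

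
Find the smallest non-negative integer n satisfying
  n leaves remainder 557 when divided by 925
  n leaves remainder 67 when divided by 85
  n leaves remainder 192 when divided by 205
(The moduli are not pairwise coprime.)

gcd(925, 85) = 5 and 5 | (67 − 557), so the pair is consistent; merging gives n ≡ 14432 (mod 15725), where 15725 = lcm(925, 85).
gcd(15725, 205) = 5 and 5 | (192 − 14432), so the pair is consistent; merging gives n ≡ 93057 (mod 644725), where 644725 = lcm(15725, 205).
The solution is unique modulo lcm(925, 85, 205) = 644725.

93057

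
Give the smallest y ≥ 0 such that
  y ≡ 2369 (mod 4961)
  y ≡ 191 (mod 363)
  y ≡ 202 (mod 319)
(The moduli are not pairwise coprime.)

gcd(4961, 363) = 121 and 121 | (191 − 2369), so the pair is consistent; merging gives y ≡ 2369 (mod 14883), where 14883 = lcm(4961, 363).
gcd(14883, 319) = 11 and 11 | (202 − 2369), so the pair is consistent; merging gives y ≡ 166082 (mod 431607), where 431607 = lcm(14883, 319).
The solution is unique modulo lcm(4961, 363, 319) = 431607.

166082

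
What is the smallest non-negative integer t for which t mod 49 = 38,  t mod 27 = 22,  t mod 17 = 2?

Combine the congruences pairwise.
From t ≡ 38 (mod 49) write t = 38 + 49s. Substituting into t ≡ 22 (mod 27) gives 49s ≡ 11 (mod 27), and since 22⁻¹ ≡ 16 (mod 27), s ≡ 14. Hence t ≡ 38 + 49·14 = 724 (mod 1323).
From t ≡ 724 (mod 1323) write t = 724 + 1323s. Substituting into t ≡ 2 (mod 17) gives 1323s ≡ 9 (mod 17), and since 14⁻¹ ≡ 11 (mod 17), s ≡ 14. Hence t ≡ 724 + 1323·14 = 19246 (mod 22491).

19246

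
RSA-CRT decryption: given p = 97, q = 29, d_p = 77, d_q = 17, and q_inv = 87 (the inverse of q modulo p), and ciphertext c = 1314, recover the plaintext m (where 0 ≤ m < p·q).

2353

m₁ = c^(d_p) mod p: c ≡ 53 (mod 97), and 53^77 mod 97 = 25.
m₂ = c^(d_q) mod q: c ≡ 9 (mod 29), and 9^17 mod 29 = 4.
h = q_inv·(m₁ − m₂) mod p = 87·(25 − 4) mod 97 = 81.
m = m₂ + h·q = 4 + 81·29 = 2353.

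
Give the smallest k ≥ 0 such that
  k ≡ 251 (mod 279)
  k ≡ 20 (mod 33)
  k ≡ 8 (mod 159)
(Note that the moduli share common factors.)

Combine the congruences pairwise.
gcd(279, 33) = 3 and 3 | (20 − 251), so the pair is consistent; merging gives k ≡ 251 (mod 3069), where 3069 = lcm(279, 33).
gcd(3069, 159) = 3 and 3 | (8 − 251), so the pair is consistent; merging gives k ≡ 116873 (mod 162657), where 162657 = lcm(3069, 159).
The solution is unique modulo lcm(279, 33, 159) = 162657.

116873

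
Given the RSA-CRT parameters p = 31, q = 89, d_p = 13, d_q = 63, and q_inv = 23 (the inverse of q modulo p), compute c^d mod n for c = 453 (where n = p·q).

m₁ = c^(d_p) mod p: c ≡ 19 (mod 31), and 19^13 mod 31 = 14.
m₂ = c^(d_q) mod q: c ≡ 8 (mod 89), and 8^63 mod 89 = 4.
h = q_inv·(m₁ − m₂) mod p = 23·(14 − 4) mod 31 = 13.
m = m₂ + h·q = 4 + 13·89 = 1161.

1161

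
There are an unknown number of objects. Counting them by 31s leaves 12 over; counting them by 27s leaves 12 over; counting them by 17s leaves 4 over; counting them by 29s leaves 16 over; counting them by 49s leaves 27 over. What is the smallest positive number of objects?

15024162

Combine the congruences pairwise.
From N ≡ 12 (mod 31) write N = 12 + 31t. Substituting into N ≡ 12 (mod 27) gives 31t ≡ 0 (mod 27), and since 4⁻¹ ≡ 7 (mod 27), t ≡ 0. Hence N ≡ 12 + 31·0 = 12 (mod 837).
From N ≡ 12 (mod 837) write N = 12 + 837t. Substituting into N ≡ 4 (mod 17) gives 837t ≡ 9 (mod 17), and since 4⁻¹ ≡ 13 (mod 17), t ≡ 15. Hence N ≡ 12 + 837·15 = 12567 (mod 14229).
From N ≡ 12567 (mod 14229) write N = 12567 + 14229t. Substituting into N ≡ 16 (mod 29) gives 14229t ≡ 6 (mod 29), and since 19⁻¹ ≡ 26 (mod 29), t ≡ 11. Hence N ≡ 12567 + 14229·11 = 169086 (mod 412641).
From N ≡ 169086 (mod 412641) write N = 169086 + 412641t. Substituting into N ≡ 27 (mod 49) gives 412641t ≡ 40 (mod 49), and since 12⁻¹ ≡ 45 (mod 49), t ≡ 36. Hence N ≡ 169086 + 412641·36 = 15024162 (mod 20219409).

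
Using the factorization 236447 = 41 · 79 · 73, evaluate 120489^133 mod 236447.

10644

Mod 41: 120489 ≡ 31; by Fermat, exponent reduces to 133 mod 40 = 13; 31^13 ≡ 25 (mod 41).
Mod 79: 120489 ≡ 14; by Fermat, exponent reduces to 133 mod 78 = 55; 14^55 ≡ 58 (mod 79).
Mod 73: 120489 ≡ 39; by Fermat, exponent reduces to 133 mod 72 = 61; 39^61 ≡ 59 (mod 73).
Combine by CRT: x ≡ 25 (mod 41), x ≡ 58 (mod 79), x ≡ 59 (mod 73) ⇒ x ≡ 10644 (mod 236447).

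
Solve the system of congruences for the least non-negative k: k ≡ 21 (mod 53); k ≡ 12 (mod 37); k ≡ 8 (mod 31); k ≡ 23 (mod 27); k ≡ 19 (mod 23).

1951799

The moduli are pairwise coprime; N = 53·37·31·27·23 = 37751211.
N/53 = 712287; 712287 ≡ 20 (mod 53); 20·8 ≡ 1, so inverse 8.
N/37 = 1020303; 1020303 ≡ 28 (mod 37); 28·4 ≡ 1, so inverse 4.
N/31 = 1217781; 1217781 ≡ 8 (mod 31); 8·4 ≡ 1, so inverse 4.
N/27 = 1398193; 1398193 ≡ 25 (mod 27); 25·13 ≡ 1, so inverse 13.
N/23 = 1641357; 1641357 ≡ 8 (mod 23); 8·3 ≡ 1, so inverse 3.
k ≡ 21·712287·8 + 12·1020303·4 + 8·1217781·4 + 23·1398193·13 + 19·1641357·3 = 719224808.
719224808 mod 37751211 = 1951799.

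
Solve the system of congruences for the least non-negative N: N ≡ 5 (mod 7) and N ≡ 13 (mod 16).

61

From N ≡ 5 (mod 7) write N = 5 + 7t. Substituting into N ≡ 13 (mod 16) gives 7t ≡ 8 (mod 16), and since 7⁻¹ ≡ 7 (mod 16), t ≡ 8. Hence N ≡ 5 + 7·8 = 61 (mod 112).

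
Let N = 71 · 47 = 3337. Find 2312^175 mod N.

995

Mod 71: 2312 ≡ 40; by Fermat, exponent reduces to 175 mod 70 = 35; 40^35 ≡ 1 (mod 71).
Mod 47: 2312 ≡ 9; by Fermat, exponent reduces to 175 mod 46 = 37; 9^37 ≡ 8 (mod 47).
Combine by CRT: x ≡ 1 (mod 71), x ≡ 8 (mod 47) ⇒ x ≡ 995 (mod 3337).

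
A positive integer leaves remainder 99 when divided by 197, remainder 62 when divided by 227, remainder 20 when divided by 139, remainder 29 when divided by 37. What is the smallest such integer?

From k ≡ 99 (mod 197) write k = 99 + 197t. Substituting into k ≡ 62 (mod 227) gives 197t ≡ 190 (mod 227), and since 197⁻¹ ≡ 174 (mod 227), t ≡ 145. Hence k ≡ 99 + 197·145 = 28664 (mod 44719).
From k ≡ 28664 (mod 44719) write k = 28664 + 44719t. Substituting into k ≡ 20 (mod 139) gives 44719t ≡ 129 (mod 139), and since 100⁻¹ ≡ 57 (mod 139), t ≡ 125. Hence k ≡ 28664 + 44719·125 = 5618539 (mod 6215941).
From k ≡ 5618539 (mod 6215941) write k = 5618539 + 6215941t. Substituting into k ≡ 29 (mod 37) gives 6215941t ≡ 14 (mod 37), and since 15⁻¹ ≡ 5 (mod 37), t ≡ 33. Hence k ≡ 5618539 + 6215941·33 = 210744592 (mod 229989817).

210744592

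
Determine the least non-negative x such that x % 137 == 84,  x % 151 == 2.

Combine the congruences pairwise.
From x ≡ 84 (mod 137) write x = 84 + 137t. Substituting into x ≡ 2 (mod 151) gives 137t ≡ 69 (mod 151), and since 137⁻¹ ≡ 97 (mod 151), t ≡ 49. Hence x ≡ 84 + 137·49 = 6797 (mod 20687).

6797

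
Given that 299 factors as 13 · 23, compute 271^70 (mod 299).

257

Mod 13: 271 ≡ 11; by Fermat, exponent reduces to 70 mod 12 = 10; 11^10 ≡ 10 (mod 13).
Mod 23: 271 ≡ 18; by Fermat, exponent reduces to 70 mod 22 = 4; 18^4 ≡ 4 (mod 23).
Combine by CRT: x ≡ 10 (mod 13), x ≡ 4 (mod 23) ⇒ x ≡ 257 (mod 299).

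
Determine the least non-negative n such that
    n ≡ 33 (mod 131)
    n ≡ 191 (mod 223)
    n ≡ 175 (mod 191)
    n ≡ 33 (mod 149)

496016861

The moduli are pairwise coprime; M = 131·223·191·149 = 831372767.
M/131 = 6346357; 6346357 ≡ 62 (mod 131); 62·112 ≡ 1, so inverse 112.
M/223 = 3728129; 3728129 ≡ 15 (mod 223); 15·119 ≡ 1, so inverse 119.
M/191 = 4352737; 4352737 ≡ 38 (mod 191); 38·186 ≡ 1, so inverse 186.
M/149 = 5579683; 5579683 ≡ 80 (mod 149); 80·95 ≡ 1, so inverse 95.
n ≡ 33·6346357·112 + 191·3728129·119 + 175·4352737·186 + 33·5579683·95 = 267366675068.
267366675068 mod 831372767 = 496016861.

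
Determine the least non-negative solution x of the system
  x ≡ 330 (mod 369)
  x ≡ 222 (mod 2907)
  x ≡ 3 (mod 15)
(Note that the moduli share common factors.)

517668

Combine the congruences pairwise.
gcd(369, 2907) = 9 and 9 | (222 − 330), so the pair is consistent; merging gives x ≡ 40920 (mod 119187), where 119187 = lcm(369, 2907).
gcd(119187, 15) = 3 and 3 | (3 − 40920), so the pair is consistent; merging gives x ≡ 517668 (mod 595935), where 595935 = lcm(119187, 15).
The solution is unique modulo lcm(369, 2907, 15) = 595935.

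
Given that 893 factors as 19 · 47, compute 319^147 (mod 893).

12

Mod 19: 319 ≡ 15; by Fermat, exponent reduces to 147 mod 18 = 3; 15^3 ≡ 12 (mod 19).
Mod 47: 319 ≡ 37; by Fermat, exponent reduces to 147 mod 46 = 9; 37^9 ≡ 12 (mod 47).
Combine by CRT: x ≡ 12 (mod 19), x ≡ 12 (mod 47) ⇒ x ≡ 12 (mod 893).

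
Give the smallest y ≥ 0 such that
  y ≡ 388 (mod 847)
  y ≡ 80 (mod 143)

Combine the congruences pairwise.
gcd(847, 143) = 11 and 11 | (80 − 388), so the pair is consistent; merging gives y ≡ 2082 (mod 11011), where 11011 = lcm(847, 143).
The solution is unique modulo lcm(847, 143) = 11011.

2082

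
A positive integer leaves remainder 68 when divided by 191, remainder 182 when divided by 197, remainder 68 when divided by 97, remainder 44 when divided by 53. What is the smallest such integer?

The moduli are pairwise coprime; N = 191·197·97·53 = 193440407.
N/191 = 1012777; 1012777 ≡ 95 (mod 191); 95·189 ≡ 1, so inverse 189.
N/197 = 981931; 981931 ≡ 83 (mod 197); 83·19 ≡ 1, so inverse 19.
N/97 = 1994231; 1994231 ≡ 8 (mod 97); 8·85 ≡ 1, so inverse 85.
N/53 = 3649819; 3649819 ≡ 27 (mod 53); 27·2 ≡ 1, so inverse 2.
m ≡ 68·1012777·189 + 182·981931·19 + 68·1994231·85 + 44·3649819·2 = 28259566654.
28259566654 mod 193440407 = 17267232.

17267232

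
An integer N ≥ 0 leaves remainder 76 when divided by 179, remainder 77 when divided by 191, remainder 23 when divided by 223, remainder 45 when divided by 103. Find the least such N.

Combine the congruences pairwise.
From N ≡ 76 (mod 179) write N = 76 + 179t. Substituting into N ≡ 77 (mod 191) gives 179t ≡ 1 (mod 191), and since 179⁻¹ ≡ 175 (mod 191), t ≡ 175. Hence N ≡ 76 + 179·175 = 31401 (mod 34189).
From N ≡ 31401 (mod 34189) write N = 31401 + 34189t. Substituting into N ≡ 23 (mod 223) gives 34189t ≡ 65 (mod 223), and since 70⁻¹ ≡ 137 (mod 223), t ≡ 208. Hence N ≡ 31401 + 34189·208 = 7142713 (mod 7624147).
From N ≡ 7142713 (mod 7624147) write N = 7142713 + 7624147t. Substituting into N ≡ 45 (mod 103) gives 7624147t ≡ 73 (mod 103), and since 87⁻¹ ≡ 45 (mod 103), t ≡ 92. Hence N ≡ 7142713 + 7624147·92 = 708564237 (mod 785287141).

708564237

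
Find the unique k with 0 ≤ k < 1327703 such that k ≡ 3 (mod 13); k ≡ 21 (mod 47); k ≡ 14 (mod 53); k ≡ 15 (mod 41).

The moduli are pairwise coprime; N = 13·47·53·41 = 1327703.
N/13 = 102131; 102131 ≡ 3 (mod 13); 3·9 ≡ 1, so inverse 9.
N/47 = 28249; 28249 ≡ 2 (mod 47); 2·24 ≡ 1, so inverse 24.
N/53 = 25051; 25051 ≡ 35 (mod 53); 35·50 ≡ 1, so inverse 50.
N/41 = 32383; 32383 ≡ 34 (mod 41); 34·35 ≡ 1, so inverse 35.
k ≡ 3·102131·9 + 21·28249·24 + 14·25051·50 + 15·32383·35 = 51531808.
51531808 mod 1327703 = 1079094.

1079094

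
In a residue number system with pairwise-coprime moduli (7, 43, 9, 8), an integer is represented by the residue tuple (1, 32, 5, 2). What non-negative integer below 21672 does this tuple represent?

11642

The moduli are pairwise coprime; N = 7·43·9·8 = 21672.
N/7 = 3096; 3096 ≡ 2 (mod 7); 2·4 ≡ 1, so inverse 4.
N/43 = 504; 504 ≡ 31 (mod 43); 31·25 ≡ 1, so inverse 25.
N/9 = 2408; 2408 ≡ 5 (mod 9); 5·2 ≡ 1, so inverse 2.
N/8 = 2709; 2709 ≡ 5 (mod 8); 5·5 ≡ 1, so inverse 5.
x ≡ 1·3096·4 + 32·504·25 + 5·2408·2 + 2·2709·5 = 466754.
466754 mod 21672 = 11642.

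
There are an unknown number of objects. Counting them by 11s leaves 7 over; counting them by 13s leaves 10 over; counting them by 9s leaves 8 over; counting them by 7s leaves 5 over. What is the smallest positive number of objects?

The moduli are pairwise coprime; M = 11·13·9·7 = 9009.
M/11 = 819; 819 ≡ 5 (mod 11); 5·9 ≡ 1, so inverse 9.
M/13 = 693; 693 ≡ 4 (mod 13); 4·10 ≡ 1, so inverse 10.
M/9 = 1001; 1001 ≡ 2 (mod 9); 2·5 ≡ 1, so inverse 5.
M/7 = 1287; 1287 ≡ 6 (mod 7); 6·6 ≡ 1, so inverse 6.
N ≡ 7·819·9 + 10·693·10 + 8·1001·5 + 5·1287·6 = 199547.
199547 mod 9009 = 1349.

1349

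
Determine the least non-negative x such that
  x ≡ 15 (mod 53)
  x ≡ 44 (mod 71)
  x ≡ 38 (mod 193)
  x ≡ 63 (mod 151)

Combine the congruences pairwise.
From x ≡ 15 (mod 53) write x = 15 + 53t. Substituting into x ≡ 44 (mod 71) gives 53t ≡ 29 (mod 71), and since 53⁻¹ ≡ 67 (mod 71), t ≡ 26. Hence x ≡ 15 + 53·26 = 1393 (mod 3763).
From x ≡ 1393 (mod 3763) write x = 1393 + 3763t. Substituting into x ≡ 38 (mod 193) gives 3763t ≡ 189 (mod 193), and since 96⁻¹ ≡ 191 (mod 193), t ≡ 8. Hence x ≡ 1393 + 3763·8 = 31497 (mod 726259).
From x ≡ 31497 (mod 726259) write x = 31497 + 726259t. Substituting into x ≡ 63 (mod 151) gives 726259t ≡ 125 (mod 151), and since 100⁻¹ ≡ 74 (mod 151), t ≡ 39. Hence x ≡ 31497 + 726259·39 = 28355598 (mod 109665109).

28355598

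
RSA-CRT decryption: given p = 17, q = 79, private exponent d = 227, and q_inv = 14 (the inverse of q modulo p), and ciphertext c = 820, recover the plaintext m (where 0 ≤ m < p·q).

d_p = d mod (p−1) = 227 mod 16 = 3; d_q = d mod (q−1) = 71.
m₁ = c^(d_p) mod p: c ≡ 4 (mod 17), and 4^3 mod 17 = 13.
m₂ = c^(d_q) mod q: c ≡ 30 (mod 79), and 30^71 mod 79 = 53.
h = q_inv·(m₁ − m₂) mod p = 14·(13 − 53) mod 17 = 1.
m = m₂ + h·q = 53 + 1·79 = 132.

132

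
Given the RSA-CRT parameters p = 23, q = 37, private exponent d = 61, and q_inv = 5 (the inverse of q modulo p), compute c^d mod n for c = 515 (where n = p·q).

d_p = d mod (p−1) = 61 mod 22 = 17; d_q = d mod (q−1) = 25.
m₁ = c^(d_p) mod p: c ≡ 9 (mod 23), and 9^17 mod 23 = 3.
m₂ = c^(d_q) mod q: c ≡ 34 (mod 37), and 34^25 mod 37 = 33.
h = q_inv·(m₁ − m₂) mod p = 5·(3 − 33) mod 23 = 11.
m = m₂ + h·q = 33 + 11·37 = 440.

440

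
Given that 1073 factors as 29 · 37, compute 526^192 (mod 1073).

371

Mod 29: 526 ≡ 4; by Fermat, exponent reduces to 192 mod 28 = 24; 4^24 ≡ 23 (mod 29).
Mod 37: 526 ≡ 8; by Fermat, exponent reduces to 192 mod 36 = 12; 8^12 ≡ 1 (mod 37).
Combine by CRT: x ≡ 23 (mod 29), x ≡ 1 (mod 37) ⇒ x ≡ 371 (mod 1073).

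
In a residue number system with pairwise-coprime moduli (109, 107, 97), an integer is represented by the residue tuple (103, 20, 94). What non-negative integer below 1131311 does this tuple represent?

71389

Combine the congruences pairwise.
From x ≡ 103 (mod 109) write x = 103 + 109t. Substituting into x ≡ 20 (mod 107) gives 109t ≡ 24 (mod 107), and since 2⁻¹ ≡ 54 (mod 107), t ≡ 12. Hence x ≡ 103 + 109·12 = 1411 (mod 11663).
From x ≡ 1411 (mod 11663) write x = 1411 + 11663t. Substituting into x ≡ 94 (mod 97) gives 11663t ≡ 41 (mod 97), and since 23⁻¹ ≡ 38 (mod 97), t ≡ 6. Hence x ≡ 1411 + 11663·6 = 71389 (mod 1131311).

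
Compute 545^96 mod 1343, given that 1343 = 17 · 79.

Mod 17: 545 ≡ 1; since 16 | 96, by Fermat 1^96 ≡ 1 (mod 17).
Mod 79: 545 ≡ 71; by Fermat, exponent reduces to 96 mod 78 = 18; 71^18 ≡ 62 (mod 79).
Combine by CRT: x ≡ 1 (mod 17), x ≡ 62 (mod 79) ⇒ x ≡ 1089 (mod 1343).

1089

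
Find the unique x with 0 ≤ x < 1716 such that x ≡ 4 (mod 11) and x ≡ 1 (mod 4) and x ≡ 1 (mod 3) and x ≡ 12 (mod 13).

961

The moduli are pairwise coprime; N = 11·4·3·13 = 1716.
N/11 = 156; 156 ≡ 2 (mod 11); 2·6 ≡ 1, so inverse 6.
N/4 = 429; 429 ≡ 1 (mod 4), inverse 1.
N/3 = 572; 572 ≡ 2 (mod 3); 2·2 ≡ 1, so inverse 2.
N/13 = 132; 132 ≡ 2 (mod 13); 2·7 ≡ 1, so inverse 7.
x ≡ 4·156·6 + 1·429·1 + 1·572·2 + 12·132·7 = 16405.
16405 mod 1716 = 961.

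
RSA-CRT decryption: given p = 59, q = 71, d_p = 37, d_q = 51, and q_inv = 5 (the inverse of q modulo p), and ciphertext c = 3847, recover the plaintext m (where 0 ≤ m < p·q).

3443

m₁ = c^(d_p) mod p: c ≡ 12 (mod 59), and 12^37 mod 59 = 21.
m₂ = c^(d_q) mod q: c ≡ 13 (mod 71), and 13^51 mod 71 = 35.
h = q_inv·(m₁ − m₂) mod p = 5·(21 − 35) mod 59 = 48.
m = m₂ + h·q = 35 + 48·71 = 3443.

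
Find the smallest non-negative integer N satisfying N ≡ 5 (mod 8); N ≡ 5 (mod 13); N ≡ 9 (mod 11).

Combine the congruences pairwise.
From N ≡ 5 (mod 8) write N = 5 + 8t. Substituting into N ≡ 5 (mod 13) gives 8t ≡ 0 (mod 13), and since 8⁻¹ ≡ 5 (mod 13), t ≡ 0. Hence N ≡ 5 + 8·0 = 5 (mod 104).
From N ≡ 5 (mod 104) write N = 5 + 104t. Substituting into N ≡ 9 (mod 11) gives 104t ≡ 4 (mod 11), and since 5⁻¹ ≡ 9 (mod 11), t ≡ 3. Hence N ≡ 5 + 104·3 = 317 (mod 1144).

317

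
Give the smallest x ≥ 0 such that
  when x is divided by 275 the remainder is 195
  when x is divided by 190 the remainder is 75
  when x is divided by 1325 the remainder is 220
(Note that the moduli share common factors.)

139345

Combine the congruences pairwise.
gcd(275, 190) = 5 and 5 | (75 − 195), so the pair is consistent; merging gives x ≡ 3495 (mod 10450), where 10450 = lcm(275, 190).
gcd(10450, 1325) = 25 and 25 | (220 − 3495), so the pair is consistent; merging gives x ≡ 139345 (mod 553850), where 553850 = lcm(10450, 1325).
The solution is unique modulo lcm(275, 190, 1325) = 553850.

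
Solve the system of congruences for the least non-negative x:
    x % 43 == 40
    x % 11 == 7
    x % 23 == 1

The moduli are pairwise coprime; N = 43·11·23 = 10879.
N/43 = 253; 253 ≡ 38 (mod 43); 38·17 ≡ 1, so inverse 17.
N/11 = 989; 989 ≡ 10 (mod 11); 10·10 ≡ 1, so inverse 10.
N/23 = 473; 473 ≡ 13 (mod 23); 13·16 ≡ 1, so inverse 16.
x ≡ 40·253·17 + 7·989·10 + 1·473·16 = 248838.
248838 mod 10879 = 9500.

9500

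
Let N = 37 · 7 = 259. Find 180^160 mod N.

219

Mod 37: 180 ≡ 32; by Fermat, exponent reduces to 160 mod 36 = 16; 32^16 ≡ 34 (mod 37).
Mod 7: 180 ≡ 5; by Fermat, exponent reduces to 160 mod 6 = 4; 5^4 ≡ 2 (mod 7).
Combine by CRT: x ≡ 34 (mod 37), x ≡ 2 (mod 7) ⇒ x ≡ 219 (mod 259).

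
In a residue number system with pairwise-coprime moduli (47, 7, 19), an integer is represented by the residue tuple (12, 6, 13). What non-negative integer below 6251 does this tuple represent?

Combine the congruences pairwise.
From x ≡ 12 (mod 47) write x = 12 + 47t. Substituting into x ≡ 6 (mod 7) gives 47t ≡ 1 (mod 7), and since 5⁻¹ ≡ 3 (mod 7), t ≡ 3. Hence x ≡ 12 + 47·3 = 153 (mod 329).
From x ≡ 153 (mod 329) write x = 153 + 329t. Substituting into x ≡ 13 (mod 19) gives 329t ≡ 12 (mod 19), and since 6⁻¹ ≡ 16 (mod 19), t ≡ 2. Hence x ≡ 153 + 329·2 = 811 (mod 6251).

811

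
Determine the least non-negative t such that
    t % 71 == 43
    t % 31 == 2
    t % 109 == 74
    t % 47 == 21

7168132

From t ≡ 43 (mod 71) write t = 43 + 71s. Substituting into t ≡ 2 (mod 31) gives 71s ≡ 21 (mod 31), and since 9⁻¹ ≡ 7 (mod 31), s ≡ 23. Hence t ≡ 43 + 71·23 = 1676 (mod 2201).
From t ≡ 1676 (mod 2201) write t = 1676 + 2201s. Substituting into t ≡ 74 (mod 109) gives 2201s ≡ 33 (mod 109), and since 21⁻¹ ≡ 26 (mod 109), s ≡ 95. Hence t ≡ 1676 + 2201·95 = 210771 (mod 239909).
From t ≡ 210771 (mod 239909) write t = 210771 + 239909s. Substituting into t ≡ 21 (mod 47) gives 239909s ≡ 45 (mod 47), and since 21⁻¹ ≡ 9 (mod 47), s ≡ 29. Hence t ≡ 210771 + 239909·29 = 7168132 (mod 11275723).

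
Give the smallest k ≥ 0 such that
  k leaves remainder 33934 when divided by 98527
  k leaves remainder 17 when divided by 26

132461

gcd(98527, 26) = 13 and 13 | (17 − 33934), so the pair is consistent; merging gives k ≡ 132461 (mod 197054), where 197054 = lcm(98527, 26).
The solution is unique modulo lcm(98527, 26) = 197054.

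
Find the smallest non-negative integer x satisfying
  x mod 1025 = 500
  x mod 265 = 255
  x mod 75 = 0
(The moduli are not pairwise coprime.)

116325

gcd(1025, 265) = 5 and 5 | (255 − 500), so the pair is consistent; merging gives x ≡ 7675 (mod 54325), where 54325 = lcm(1025, 265).
gcd(54325, 75) = 25 and 25 | (0 − 7675), so the pair is consistent; merging gives x ≡ 116325 (mod 162975), where 162975 = lcm(54325, 75).
The solution is unique modulo lcm(1025, 265, 75) = 162975.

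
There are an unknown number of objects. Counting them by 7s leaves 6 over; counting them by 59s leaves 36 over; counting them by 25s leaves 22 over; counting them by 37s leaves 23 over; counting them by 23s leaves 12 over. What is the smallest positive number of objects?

1579997

From N ≡ 6 (mod 7) write N = 6 + 7t. Substituting into N ≡ 36 (mod 59) gives 7t ≡ 30 (mod 59), and since 7⁻¹ ≡ 17 (mod 59), t ≡ 38. Hence N ≡ 6 + 7·38 = 272 (mod 413).
From N ≡ 272 (mod 413) write N = 272 + 413t. Substituting into N ≡ 22 (mod 25) gives 413t ≡ 0 (mod 25), and since 13⁻¹ ≡ 2 (mod 25), t ≡ 0. Hence N ≡ 272 + 413·0 = 272 (mod 10325).
From N ≡ 272 (mod 10325) write N = 272 + 10325t. Substituting into N ≡ 23 (mod 37) gives 10325t ≡ 10 (mod 37), and since 2⁻¹ ≡ 19 (mod 37), t ≡ 5. Hence N ≡ 272 + 10325·5 = 51897 (mod 382025).
From N ≡ 51897 (mod 382025) write N = 51897 + 382025t. Substituting into N ≡ 12 (mod 23) gives 382025t ≡ 3 (mod 23), and since 18⁻¹ ≡ 9 (mod 23), t ≡ 4. Hence N ≡ 51897 + 382025·4 = 1579997 (mod 8786575).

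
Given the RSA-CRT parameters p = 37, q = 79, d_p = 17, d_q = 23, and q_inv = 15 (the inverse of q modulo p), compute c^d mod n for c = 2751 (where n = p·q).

2829

m₁ = c^(d_p) mod p: c ≡ 13 (mod 37), and 13^17 mod 37 = 17.
m₂ = c^(d_q) mod q: c ≡ 65 (mod 79), and 65^23 mod 79 = 64.
h = q_inv·(m₁ − m₂) mod p = 15·(17 − 64) mod 37 = 35.
m = m₂ + h·q = 64 + 35·79 = 2829.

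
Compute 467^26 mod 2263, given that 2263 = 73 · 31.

Mod 73: 467 ≡ 29; 29^26 ≡ 23 (mod 73).
Mod 31: 467 ≡ 2; 2^26 ≡ 2 (mod 31).
Combine by CRT: x ≡ 23 (mod 73), x ≡ 2 (mod 31) ⇒ x ≡ 1118 (mod 2263).

1118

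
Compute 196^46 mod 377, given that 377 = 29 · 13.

313

Mod 29: 196 ≡ 22; by Fermat, exponent reduces to 46 mod 28 = 18; 22^18 ≡ 23 (mod 29).
Mod 13: 196 ≡ 1; by Fermat, exponent reduces to 46 mod 12 = 10; 1^10 ≡ 1 (mod 13).
Combine by CRT: x ≡ 23 (mod 29), x ≡ 1 (mod 13) ⇒ x ≡ 313 (mod 377).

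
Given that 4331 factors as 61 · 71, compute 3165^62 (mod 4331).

Mod 61: 3165 ≡ 54; by Fermat, exponent reduces to 62 mod 60 = 2; 54^2 ≡ 49 (mod 61).
Mod 71: 3165 ≡ 41; 41^62 ≡ 45 (mod 71).
Combine by CRT: x ≡ 49 (mod 61), x ≡ 45 (mod 71) ⇒ x ≡ 2672 (mod 4331).

2672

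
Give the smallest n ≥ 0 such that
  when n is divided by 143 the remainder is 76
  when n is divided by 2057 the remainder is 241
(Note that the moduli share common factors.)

20811

Combine the congruences pairwise.
gcd(143, 2057) = 11 and 11 | (241 − 76), so the pair is consistent; merging gives n ≡ 20811 (mod 26741), where 26741 = lcm(143, 2057).
The solution is unique modulo lcm(143, 2057) = 26741.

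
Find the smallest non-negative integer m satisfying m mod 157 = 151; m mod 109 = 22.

7216

Combine the congruences pairwise.
From m ≡ 151 (mod 157) write m = 151 + 157t. Substituting into m ≡ 22 (mod 109) gives 157t ≡ 89 (mod 109), and since 48⁻¹ ≡ 25 (mod 109), t ≡ 45. Hence m ≡ 151 + 157·45 = 7216 (mod 17113).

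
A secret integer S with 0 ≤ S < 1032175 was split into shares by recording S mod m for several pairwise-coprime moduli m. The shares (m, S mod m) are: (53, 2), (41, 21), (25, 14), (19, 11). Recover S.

899889

From S ≡ 2 (mod 53) write S = 2 + 53t. Substituting into S ≡ 21 (mod 41) gives 53t ≡ 19 (mod 41), and since 12⁻¹ ≡ 24 (mod 41), t ≡ 5. Hence S ≡ 2 + 53·5 = 267 (mod 2173).
From S ≡ 267 (mod 2173) write S = 267 + 2173t. Substituting into S ≡ 14 (mod 25) gives 2173t ≡ 22 (mod 25), and since 23⁻¹ ≡ 12 (mod 25), t ≡ 14. Hence S ≡ 267 + 2173·14 = 30689 (mod 54325).
From S ≡ 30689 (mod 54325) write S = 30689 + 54325t. Substituting into S ≡ 11 (mod 19) gives 54325t ≡ 7 (mod 19), and since 4⁻¹ ≡ 5 (mod 19), t ≡ 16. Hence S ≡ 30689 + 54325·16 = 899889 (mod 1032175).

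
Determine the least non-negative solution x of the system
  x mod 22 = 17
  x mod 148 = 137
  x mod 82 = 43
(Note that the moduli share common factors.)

gcd(22, 148) = 2 and 2 | (137 − 17), so the pair is consistent; merging gives x ≡ 1469 (mod 1628), where 1628 = lcm(22, 148).
gcd(1628, 82) = 2 and 2 | (43 − 1469), so the pair is consistent; merging gives x ≡ 50309 (mod 66748), where 66748 = lcm(1628, 82).
The solution is unique modulo lcm(22, 148, 82) = 66748.

50309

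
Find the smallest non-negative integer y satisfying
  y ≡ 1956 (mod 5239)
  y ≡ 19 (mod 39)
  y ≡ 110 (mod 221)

gcd(5239, 39) = 13 and 13 | (19 − 1956), so the pair is consistent; merging gives y ≡ 7195 (mod 15717), where 15717 = lcm(5239, 39).
gcd(15717, 221) = 13 and 13 | (110 − 7195), so the pair is consistent; merging gives y ≡ 132931 (mod 267189), where 267189 = lcm(15717, 221).
The solution is unique modulo lcm(5239, 39, 221) = 267189.

132931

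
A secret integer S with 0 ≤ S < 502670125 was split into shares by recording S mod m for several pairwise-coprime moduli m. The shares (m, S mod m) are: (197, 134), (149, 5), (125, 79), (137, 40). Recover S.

The moduli are pairwise coprime; N = 197·149·125·137 = 502670125.
N/197 = 2551625; 2551625 ≡ 81 (mod 197); 81·90 ≡ 1, so inverse 90.
N/149 = 3373625; 3373625 ≡ 116 (mod 149); 116·9 ≡ 1, so inverse 9.
N/125 = 4021361; 4021361 ≡ 111 (mod 125); 111·116 ≡ 1, so inverse 116.
N/137 = 3669125; 3669125 ≡ 128 (mod 137); 128·76 ≡ 1, so inverse 76.
S ≡ 134·2551625·90 + 5·3373625·9 + 79·4021361·116 + 40·3669125·76 = 78930302829.
78930302829 mod 502670125 = 11093204.

11093204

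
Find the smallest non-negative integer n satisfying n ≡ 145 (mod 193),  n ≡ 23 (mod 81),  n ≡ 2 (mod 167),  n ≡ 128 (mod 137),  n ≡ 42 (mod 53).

From n ≡ 145 (mod 193) write n = 145 + 193t. Substituting into n ≡ 23 (mod 81) gives 193t ≡ 40 (mod 81), and since 31⁻¹ ≡ 34 (mod 81), t ≡ 64. Hence n ≡ 145 + 193·64 = 12497 (mod 15633).
From n ≡ 12497 (mod 15633) write n = 12497 + 15633t. Substituting into n ≡ 2 (mod 167) gives 15633t ≡ 30 (mod 167), and since 102⁻¹ ≡ 149 (mod 167), t ≡ 128. Hence n ≡ 12497 + 15633·128 = 2013521 (mod 2610711).
From n ≡ 2013521 (mod 2610711) write n = 2013521 + 2610711t. Substituting into n ≡ 128 (mod 137) gives 2610711t ≡ 96 (mod 137), and since 39⁻¹ ≡ 130 (mod 137), t ≡ 13. Hence n ≡ 2013521 + 2610711·13 = 35952764 (mod 357667407).
From n ≡ 35952764 (mod 357667407) write n = 35952764 + 357667407t. Substituting into n ≡ 42 (mod 53) gives 357667407t ≡ 40 (mod 53), and since 34⁻¹ ≡ 39 (mod 53), t ≡ 23. Hence n ≡ 35952764 + 357667407·23 = 8262303125 (mod 18956372571).

8262303125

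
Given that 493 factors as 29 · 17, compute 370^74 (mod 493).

Mod 29: 370 ≡ 22; by Fermat, exponent reduces to 74 mod 28 = 18; 22^18 ≡ 23 (mod 29).
Mod 17: 370 ≡ 13; by Fermat, exponent reduces to 74 mod 16 = 10; 13^10 ≡ 16 (mod 17).
Combine by CRT: x ≡ 23 (mod 29), x ≡ 16 (mod 17) ⇒ x ≡ 458 (mod 493).

458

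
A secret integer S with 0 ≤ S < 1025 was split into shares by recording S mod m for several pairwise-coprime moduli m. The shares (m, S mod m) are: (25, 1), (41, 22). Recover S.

801

From S ≡ 1 (mod 25) write S = 1 + 25t. Substituting into S ≡ 22 (mod 41) gives 25t ≡ 21 (mod 41), and since 25⁻¹ ≡ 23 (mod 41), t ≡ 32. Hence S ≡ 1 + 25·32 = 801 (mod 1025).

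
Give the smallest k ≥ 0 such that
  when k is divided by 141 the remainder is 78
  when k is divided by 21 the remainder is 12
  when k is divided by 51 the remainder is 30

642

gcd(141, 21) = 3 and 3 | (12 − 78), so the pair is consistent; merging gives k ≡ 642 (mod 987), where 987 = lcm(141, 21).
gcd(987, 51) = 3 and 3 | (30 − 642), so the pair is consistent; merging gives k ≡ 642 (mod 16779), where 16779 = lcm(987, 51).
The solution is unique modulo lcm(141, 21, 51) = 16779.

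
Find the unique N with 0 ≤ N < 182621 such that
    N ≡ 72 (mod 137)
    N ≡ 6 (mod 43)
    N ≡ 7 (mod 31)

From N ≡ 72 (mod 137) write N = 72 + 137t. Substituting into N ≡ 6 (mod 43) gives 137t ≡ 20 (mod 43), and since 8⁻¹ ≡ 27 (mod 43), t ≡ 24. Hence N ≡ 72 + 137·24 = 3360 (mod 5891).
From N ≡ 3360 (mod 5891) write N = 3360 + 5891t. Substituting into N ≡ 7 (mod 31) gives 5891t ≡ 26 (mod 31), and since 1⁻¹ ≡ 1 (mod 31), t ≡ 26. Hence N ≡ 3360 + 5891·26 = 156526 (mod 182621).

156526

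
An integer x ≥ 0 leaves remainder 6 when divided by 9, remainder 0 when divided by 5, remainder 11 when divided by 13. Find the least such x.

From x ≡ 6 (mod 9) write x = 6 + 9t. Substituting into x ≡ 0 (mod 5) gives 9t ≡ 4 (mod 5), and since 4⁻¹ ≡ 4 (mod 5), t ≡ 1. Hence x ≡ 6 + 9·1 = 15 (mod 45).
From x ≡ 15 (mod 45) write x = 15 + 45t. Substituting into x ≡ 11 (mod 13) gives 45t ≡ 9 (mod 13), and since 6⁻¹ ≡ 11 (mod 13), t ≡ 8. Hence x ≡ 15 + 45·8 = 375 (mod 585).

375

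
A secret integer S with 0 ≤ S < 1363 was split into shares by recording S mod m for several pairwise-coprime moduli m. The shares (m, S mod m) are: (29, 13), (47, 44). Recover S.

796

From S ≡ 13 (mod 29) write S = 13 + 29t. Substituting into S ≡ 44 (mod 47) gives 29t ≡ 31 (mod 47), and since 29⁻¹ ≡ 13 (mod 47), t ≡ 27. Hence S ≡ 13 + 29·27 = 796 (mod 1363).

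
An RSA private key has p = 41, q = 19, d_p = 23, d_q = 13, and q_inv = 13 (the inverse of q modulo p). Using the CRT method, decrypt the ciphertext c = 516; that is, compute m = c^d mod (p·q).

m₁ = c^(d_p) mod p: c ≡ 24 (mod 41), and 24^23 mod 41 = 34.
m₂ = c^(d_q) mod q: c ≡ 3 (mod 19), and 3^13 mod 19 = 14.
h = q_inv·(m₁ − m₂) mod p = 13·(34 − 14) mod 41 = 14.
m = m₂ + h·q = 14 + 14·19 = 280.

280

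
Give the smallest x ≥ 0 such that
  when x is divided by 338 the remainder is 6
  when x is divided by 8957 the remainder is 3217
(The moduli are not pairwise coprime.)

12174

Combine the congruences pairwise.
gcd(338, 8957) = 169 and 169 | (3217 − 6), so the pair is consistent; merging gives x ≡ 12174 (mod 17914), where 17914 = lcm(338, 8957).
The solution is unique modulo lcm(338, 8957) = 17914.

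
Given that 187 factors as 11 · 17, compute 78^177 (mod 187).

78

Mod 11: 78 ≡ 1; by Fermat, exponent reduces to 177 mod 10 = 7; 1^7 ≡ 1 (mod 11).
Mod 17: 78 ≡ 10; by Fermat, exponent reduces to 177 mod 16 = 1; 10^1 ≡ 10 (mod 17).
Combine by CRT: x ≡ 1 (mod 11), x ≡ 10 (mod 17) ⇒ x ≡ 78 (mod 187).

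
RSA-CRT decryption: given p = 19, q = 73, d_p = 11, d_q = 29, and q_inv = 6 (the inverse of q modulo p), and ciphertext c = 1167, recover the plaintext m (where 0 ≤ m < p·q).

145

m₁ = c^(d_p) mod p: c ≡ 8 (mod 19), and 8^11 mod 19 = 12.
m₂ = c^(d_q) mod q: c ≡ 72 (mod 73), and 72^29 mod 73 = 72.
h = q_inv·(m₁ − m₂) mod p = 6·(12 − 72) mod 19 = 1.
m = m₂ + h·q = 72 + 1·73 = 145.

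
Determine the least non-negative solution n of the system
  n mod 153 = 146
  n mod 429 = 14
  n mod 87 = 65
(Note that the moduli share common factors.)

400700

gcd(153, 429) = 3 and 3 | (14 − 146), so the pair is consistent; merging gives n ≡ 6878 (mod 21879), where 21879 = lcm(153, 429).
gcd(21879, 87) = 3 and 3 | (65 − 6878), so the pair is consistent; merging gives n ≡ 400700 (mod 634491), where 634491 = lcm(21879, 87).
The solution is unique modulo lcm(153, 429, 87) = 634491.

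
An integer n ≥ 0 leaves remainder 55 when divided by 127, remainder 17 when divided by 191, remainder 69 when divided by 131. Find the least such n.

The moduli are pairwise coprime; M = 127·191·131 = 3177667.
M/127 = 25021; 25021 ≡ 2 (mod 127); 2·64 ≡ 1, so inverse 64.
M/191 = 16637; 16637 ≡ 20 (mod 191); 20·86 ≡ 1, so inverse 86.
M/131 = 24257; 24257 ≡ 22 (mod 131); 22·6 ≡ 1, so inverse 6.
n ≡ 55·25021·64 + 17·16637·86 + 69·24257·6 = 122439612.
122439612 mod 3177667 = 1688266.

1688266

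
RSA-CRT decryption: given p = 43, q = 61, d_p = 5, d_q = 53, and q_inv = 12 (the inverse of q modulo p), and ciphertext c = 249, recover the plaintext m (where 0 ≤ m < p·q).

2398

m₁ = c^(d_p) mod p: c ≡ 34 (mod 43), and 34^5 mod 43 = 33.
m₂ = c^(d_q) mod q: c ≡ 5 (mod 61), and 5^53 mod 61 = 19.
h = q_inv·(m₁ − m₂) mod p = 12·(33 − 19) mod 43 = 39.
m = m₂ + h·q = 19 + 39·61 = 2398.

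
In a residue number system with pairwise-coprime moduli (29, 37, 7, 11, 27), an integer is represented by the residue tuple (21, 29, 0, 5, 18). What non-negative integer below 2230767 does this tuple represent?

The moduli are pairwise coprime; N = 29·37·7·11·27 = 2230767.
N/29 = 76923; 76923 ≡ 15 (mod 29); 15·2 ≡ 1, so inverse 2.
N/37 = 60291; 60291 ≡ 18 (mod 37); 18·35 ≡ 1, so inverse 35.
N/7 = 318681; 318681 ≡ 6 (mod 7); 6·6 ≡ 1, so inverse 6.
N/11 = 202797; 202797 ≡ 1 (mod 11), inverse 1.
N/27 = 82621; 82621 ≡ 1 (mod 27), inverse 1.
x ≡ 21·76923·2 + 29·60291·35 + 0·318681·6 + 5·202797·1 + 18·82621·1 = 66927294.
66927294 mod 2230767 = 4284.

4284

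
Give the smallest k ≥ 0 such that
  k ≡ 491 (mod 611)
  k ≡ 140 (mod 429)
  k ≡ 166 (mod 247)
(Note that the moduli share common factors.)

216785

gcd(611, 429) = 13 and 13 | (140 − 491), so the pair is consistent; merging gives k ≡ 15155 (mod 20163), where 20163 = lcm(611, 429).
gcd(20163, 247) = 13 and 13 | (166 − 15155), so the pair is consistent; merging gives k ≡ 216785 (mod 383097), where 383097 = lcm(20163, 247).
The solution is unique modulo lcm(611, 429, 247) = 383097.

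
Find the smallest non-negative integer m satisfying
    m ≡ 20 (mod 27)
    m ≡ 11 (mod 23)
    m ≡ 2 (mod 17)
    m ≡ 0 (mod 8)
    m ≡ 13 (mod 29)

The moduli are pairwise coprime; N = 27·23·17·8·29 = 2449224.
N/27 = 90712; 90712 ≡ 19 (mod 27); 19·10 ≡ 1, so inverse 10.
N/23 = 106488; 106488 ≡ 21 (mod 23); 21·11 ≡ 1, so inverse 11.
N/17 = 144072; 144072 ≡ 14 (mod 17); 14·11 ≡ 1, so inverse 11.
N/8 = 306153; 306153 ≡ 1 (mod 8), inverse 1.
N/29 = 84456; 84456 ≡ 8 (mod 29); 8·11 ≡ 1, so inverse 11.
m ≡ 20·90712·10 + 11·106488·11 + 2·144072·11 + 0·306153·1 + 13·84456·11 = 46274240.
46274240 mod 2449224 = 2188208.

2188208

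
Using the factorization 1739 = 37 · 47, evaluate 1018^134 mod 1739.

Mod 37: 1018 ≡ 19; by Fermat, exponent reduces to 134 mod 36 = 26; 19^26 ≡ 25 (mod 37).
Mod 47: 1018 ≡ 31; by Fermat, exponent reduces to 134 mod 46 = 42; 31^42 ≡ 34 (mod 47).
Combine by CRT: x ≡ 25 (mod 37), x ≡ 34 (mod 47) ⇒ x ≡ 1209 (mod 1739).

1209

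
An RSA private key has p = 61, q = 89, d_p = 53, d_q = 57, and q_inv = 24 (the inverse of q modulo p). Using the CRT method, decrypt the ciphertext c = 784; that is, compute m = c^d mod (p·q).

m₁ = c^(d_p) mod p: c ≡ 52 (mod 61), and 52^53 mod 61 = 3.
m₂ = c^(d_q) mod q: c ≡ 72 (mod 89), and 72^57 mod 89 = 36.
h = q_inv·(m₁ − m₂) mod p = 24·(3 − 36) mod 61 = 1.
m = m₂ + h·q = 36 + 1·89 = 125.

125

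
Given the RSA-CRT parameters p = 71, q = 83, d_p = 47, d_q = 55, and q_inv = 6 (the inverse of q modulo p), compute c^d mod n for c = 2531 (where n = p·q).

3564

m₁ = c^(d_p) mod p: c ≡ 46 (mod 71), and 46^47 mod 71 = 14.
m₂ = c^(d_q) mod q: c ≡ 41 (mod 83), and 41^55 mod 83 = 78.
h = q_inv·(m₁ − m₂) mod p = 6·(14 − 78) mod 71 = 42.
m = m₂ + h·q = 78 + 42·83 = 3564.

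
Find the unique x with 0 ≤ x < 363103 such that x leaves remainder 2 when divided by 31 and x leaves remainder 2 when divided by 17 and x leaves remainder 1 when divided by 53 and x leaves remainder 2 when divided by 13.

From x ≡ 2 (mod 31) write x = 2 + 31t. Substituting into x ≡ 2 (mod 17) gives 31t ≡ 0 (mod 17), and since 14⁻¹ ≡ 11 (mod 17), t ≡ 0. Hence x ≡ 2 + 31·0 = 2 (mod 527).
From x ≡ 2 (mod 527) write x = 2 + 527t. Substituting into x ≡ 1 (mod 53) gives 527t ≡ 52 (mod 53), and since 50⁻¹ ≡ 35 (mod 53), t ≡ 18. Hence x ≡ 2 + 527·18 = 9488 (mod 27931).
From x ≡ 9488 (mod 27931) write x = 9488 + 27931t. Substituting into x ≡ 2 (mod 13) gives 27931t ≡ 4 (mod 13), and since 7⁻¹ ≡ 2 (mod 13), t ≡ 8. Hence x ≡ 9488 + 27931·8 = 232936 (mod 363103).

232936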